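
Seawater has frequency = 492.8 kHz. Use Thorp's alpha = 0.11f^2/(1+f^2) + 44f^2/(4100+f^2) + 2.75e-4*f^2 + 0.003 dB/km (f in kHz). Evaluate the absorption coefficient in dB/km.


f^2 = 242851.84
alpha = 0.11*242851.84/(1+242851.84) + 44*242851.84/(4100+242851.84) + 2.75e-4*242851.84 + 0.003 = 110.167

110.167 dB/km


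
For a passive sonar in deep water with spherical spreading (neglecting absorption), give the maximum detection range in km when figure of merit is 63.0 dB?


At max range FOM = TL, so 20*log10(R) = 63.0
R = 10^(63.0/20) = 1412.54 m = 1.41 km

1.41 km


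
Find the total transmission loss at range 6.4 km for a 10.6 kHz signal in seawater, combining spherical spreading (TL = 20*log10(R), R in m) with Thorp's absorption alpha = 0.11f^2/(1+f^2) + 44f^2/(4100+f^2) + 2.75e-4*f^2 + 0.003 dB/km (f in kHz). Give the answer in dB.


84.55 dB


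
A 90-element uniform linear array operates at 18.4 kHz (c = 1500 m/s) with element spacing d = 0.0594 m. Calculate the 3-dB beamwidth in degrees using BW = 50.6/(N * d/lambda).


Step 1: lambda = 1500/18400 = 0.08152 m
Step 2: d/lambda = 0.0594/0.08152 = 0.7287
Step 3: BW = 50.6/(N * d/lambda) = 50.6/(90 * 0.7287) = 0.77

0.77 deg


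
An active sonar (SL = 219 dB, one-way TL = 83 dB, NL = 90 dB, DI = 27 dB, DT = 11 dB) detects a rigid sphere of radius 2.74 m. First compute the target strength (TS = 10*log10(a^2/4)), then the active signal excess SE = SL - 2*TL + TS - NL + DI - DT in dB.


Step 1: TS = 10*log10(2.74^2/4) = 2.73 dB
Step 2: SE = SL - 2*TL + TS - NL + DI - DT = 219 - 2*83 + (2.73) - 90 + 27 - 11 = -18.27

-18.27 dB


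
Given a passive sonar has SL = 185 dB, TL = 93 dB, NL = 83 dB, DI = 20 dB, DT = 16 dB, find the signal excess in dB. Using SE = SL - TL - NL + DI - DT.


13 dB


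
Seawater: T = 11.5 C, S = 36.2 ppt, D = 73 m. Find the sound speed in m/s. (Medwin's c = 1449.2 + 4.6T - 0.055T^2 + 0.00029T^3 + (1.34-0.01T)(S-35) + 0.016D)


c = 1449.2 + 4.6*11.5 - 0.055*11.5^2 + 0.00029*11.5^3 + (1.34 - 0.01*11.5)*(36.2 - 35) + 0.016*73 = 1497.91

1497.91 m/s


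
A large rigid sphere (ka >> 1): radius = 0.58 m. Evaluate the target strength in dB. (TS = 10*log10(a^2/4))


TS = 10*log10(0.58^2 / 4) = 10*log10(0.0841) = -10.75

-10.75 dB


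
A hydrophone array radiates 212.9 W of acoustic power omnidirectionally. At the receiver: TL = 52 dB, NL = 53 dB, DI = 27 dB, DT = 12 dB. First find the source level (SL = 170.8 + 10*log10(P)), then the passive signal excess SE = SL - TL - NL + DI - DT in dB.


Step 1: SL = 170.8 + 10*log10(212.9) = 194.08 dB
Step 2: SE = SL - TL - NL + DI - DT = 194.08 - 52 - 53 + 27 - 12 = 104.08

104.08 dB


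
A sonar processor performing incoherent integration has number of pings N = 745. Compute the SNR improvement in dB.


Gain = 5*log10(745) = 14.36

14.36 dB


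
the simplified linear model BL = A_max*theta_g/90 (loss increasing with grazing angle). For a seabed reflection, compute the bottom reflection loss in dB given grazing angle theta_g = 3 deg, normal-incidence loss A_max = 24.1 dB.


BL = A_max * theta_g / 90 = 24.1 * 3 / 90 = 0.8

0.8 dB


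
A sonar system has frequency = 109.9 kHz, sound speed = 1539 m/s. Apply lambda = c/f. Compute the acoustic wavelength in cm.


lambda = c/f = 1539 / 109900 = 0.014 m = 1.4 cm

1.4 cm


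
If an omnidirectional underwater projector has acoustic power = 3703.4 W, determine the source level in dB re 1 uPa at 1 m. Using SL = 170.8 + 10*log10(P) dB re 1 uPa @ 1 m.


SL = 170.8 + 10*log10(3703.4) = 170.8 + 35.69 = 206.49

206.49 dB


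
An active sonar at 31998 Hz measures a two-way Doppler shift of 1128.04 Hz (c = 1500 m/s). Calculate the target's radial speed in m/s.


From fd = 2*f*v/c, v = c*fd/(2*f) = 1500 * 1128.04 / (2*31998) = 26.44

26.44 m/s


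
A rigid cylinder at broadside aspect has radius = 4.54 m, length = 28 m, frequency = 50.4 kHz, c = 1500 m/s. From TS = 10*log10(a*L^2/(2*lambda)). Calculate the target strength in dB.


lambda = 1500/50400 = 0.02976 m
TS = 10*log10(4.54*28^2/(2*0.02976)) = 47.77

47.77 dB


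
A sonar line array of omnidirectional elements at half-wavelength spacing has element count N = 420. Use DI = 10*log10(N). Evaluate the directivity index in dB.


26.23 dB


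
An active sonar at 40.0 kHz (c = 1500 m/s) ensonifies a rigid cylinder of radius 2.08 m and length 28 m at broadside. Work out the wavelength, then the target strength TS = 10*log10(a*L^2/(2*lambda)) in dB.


Step 1: lambda = c/f = 1500/40000 = 0.0375 m
Step 2: TS = 10*log10(a*L^2/(2*lambda)) = 10*log10(2.08*28^2/(2*0.0375)) = 43.37

43.37 dB


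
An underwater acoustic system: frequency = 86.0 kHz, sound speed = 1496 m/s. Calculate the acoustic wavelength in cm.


lambda = c/f = 1496 / 86000 = 0.0174 m = 1.74 cm

1.74 cm


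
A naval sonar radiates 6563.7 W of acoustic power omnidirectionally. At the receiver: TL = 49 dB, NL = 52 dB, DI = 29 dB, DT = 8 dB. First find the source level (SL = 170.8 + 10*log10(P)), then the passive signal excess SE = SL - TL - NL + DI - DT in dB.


Step 1: SL = 170.8 + 10*log10(6563.7) = 208.97 dB
Step 2: SE = SL - TL - NL + DI - DT = 208.97 - 49 - 52 + 29 - 8 = 128.97

128.97 dB


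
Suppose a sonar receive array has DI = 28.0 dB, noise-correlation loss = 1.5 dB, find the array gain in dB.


26.5 dB


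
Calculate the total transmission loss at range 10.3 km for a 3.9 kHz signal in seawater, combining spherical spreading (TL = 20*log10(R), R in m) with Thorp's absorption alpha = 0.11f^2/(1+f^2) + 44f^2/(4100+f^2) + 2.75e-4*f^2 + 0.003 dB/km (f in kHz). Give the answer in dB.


83.07 dB


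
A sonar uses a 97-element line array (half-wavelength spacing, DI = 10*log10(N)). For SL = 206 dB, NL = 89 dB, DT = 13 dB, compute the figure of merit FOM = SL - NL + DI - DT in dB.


Step 1: DI = 10*log10(97) = 19.87 dB
Step 2: FOM = SL - NL + DI - DT = 206 - 89 + 19.87 - 13 = 123.87

123.87 dB


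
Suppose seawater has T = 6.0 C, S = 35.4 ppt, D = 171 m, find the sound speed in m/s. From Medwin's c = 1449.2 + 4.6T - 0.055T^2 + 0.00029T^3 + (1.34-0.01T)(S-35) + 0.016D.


c = 1449.2 + 4.6*6.0 - 0.055*6.0^2 + 0.00029*6.0^3 + (1.34 - 0.01*6.0)*(35.4 - 35) + 0.016*171 = 1478.13

1478.13 m/s


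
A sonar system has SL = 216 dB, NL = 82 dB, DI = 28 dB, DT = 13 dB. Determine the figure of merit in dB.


FOM = SL - NL + DI - DT = 216 - 82 + 28 - 13 = 149

149 dB


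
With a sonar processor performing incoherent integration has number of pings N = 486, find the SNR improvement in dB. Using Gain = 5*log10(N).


Gain = 5*log10(486) = 13.43

13.43 dB


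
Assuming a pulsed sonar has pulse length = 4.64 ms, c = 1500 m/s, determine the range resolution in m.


dR = c*tau/2 = 1500 * 4.64e-3 / 2 = 3.48

3.48 m


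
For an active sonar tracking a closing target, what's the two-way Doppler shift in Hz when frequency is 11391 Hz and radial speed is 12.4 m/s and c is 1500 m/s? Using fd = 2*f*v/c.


fd = 2*f*v/c = 2 * 11391 * 12.4 / 1500 = 188.33

188.33 Hz


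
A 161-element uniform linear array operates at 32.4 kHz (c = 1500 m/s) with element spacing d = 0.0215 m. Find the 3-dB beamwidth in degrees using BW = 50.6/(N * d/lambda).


Step 1: lambda = 1500/32400 = 0.0463 m
Step 2: d/lambda = 0.0215/0.0463 = 0.4644
Step 3: BW = 50.6/(N * d/lambda) = 50.6/(161 * 0.4644) = 0.68

0.68 deg


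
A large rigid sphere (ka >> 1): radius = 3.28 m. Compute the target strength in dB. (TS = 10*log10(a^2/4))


TS = 10*log10(3.28^2 / 4) = 10*log10(2.6896) = 4.3

4.3 dB


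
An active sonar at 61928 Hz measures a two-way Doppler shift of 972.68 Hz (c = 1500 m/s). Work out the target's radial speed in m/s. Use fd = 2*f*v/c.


From fd = 2*f*v/c, v = c*fd/(2*f) = 1500 * 972.68 / (2*61928) = 11.78

11.78 m/s


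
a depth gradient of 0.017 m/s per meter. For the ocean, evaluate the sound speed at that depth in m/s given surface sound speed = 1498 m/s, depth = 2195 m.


1535.315 m/s


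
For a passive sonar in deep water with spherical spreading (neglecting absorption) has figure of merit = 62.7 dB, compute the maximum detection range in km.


At max range FOM = TL, so 20*log10(R) = 62.7
R = 10^(62.7/20) = 1364.58 m = 1.36 km

1.36 km


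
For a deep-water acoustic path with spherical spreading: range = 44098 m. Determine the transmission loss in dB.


TL = 20*log10(44098) = 92.89

92.89 dB


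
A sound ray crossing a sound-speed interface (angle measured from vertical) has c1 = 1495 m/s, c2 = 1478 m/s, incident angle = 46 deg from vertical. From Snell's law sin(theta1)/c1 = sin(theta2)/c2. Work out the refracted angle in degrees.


sin(theta2) = (c2/c1)*sin(theta1) = (1478/1495)*sin(46 deg) = 0.71116
theta2 = arcsin(0.71116) = 45.33

45.33 deg


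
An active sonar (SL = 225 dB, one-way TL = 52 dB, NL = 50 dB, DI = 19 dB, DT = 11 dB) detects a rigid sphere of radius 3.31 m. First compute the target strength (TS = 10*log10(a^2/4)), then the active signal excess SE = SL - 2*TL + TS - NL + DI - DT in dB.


Step 1: TS = 10*log10(3.31^2/4) = 4.38 dB
Step 2: SE = SL - 2*TL + TS - NL + DI - DT = 225 - 2*52 + (4.38) - 50 + 19 - 11 = 83.38

83.38 dB


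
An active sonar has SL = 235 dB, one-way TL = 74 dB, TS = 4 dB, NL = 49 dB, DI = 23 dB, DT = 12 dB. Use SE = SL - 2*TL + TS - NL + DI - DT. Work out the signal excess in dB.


SE = SL - 2*TL + TS - NL + DI - DT = 235 - 2*74 + (4) - 49 + 23 - 12 = 53

53 dB


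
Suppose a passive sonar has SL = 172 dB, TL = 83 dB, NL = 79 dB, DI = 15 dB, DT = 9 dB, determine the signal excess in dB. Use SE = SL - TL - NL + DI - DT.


SE = SL - TL - NL + DI - DT = 172 - 83 - 79 + 15 - 9 = 16

16 dB


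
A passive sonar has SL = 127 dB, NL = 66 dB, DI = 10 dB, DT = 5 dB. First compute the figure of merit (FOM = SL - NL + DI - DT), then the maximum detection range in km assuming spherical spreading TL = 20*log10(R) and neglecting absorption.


Step 1: FOM = SL - NL + DI - DT = 127 - 66 + 10 - 5 = 66 dB
Step 2: at max range FOM = TL = 20*log10(R), so R = 10^(66/20) = 1995.26 m = 2.0 km

2.0 km


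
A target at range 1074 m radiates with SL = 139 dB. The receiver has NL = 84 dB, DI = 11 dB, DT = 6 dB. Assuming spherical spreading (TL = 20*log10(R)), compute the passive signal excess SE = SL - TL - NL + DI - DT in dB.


Step 1: TL = 20*log10(1074) = 60.62 dB
Step 2: SE = 139 - 60.62 - 84 + 11 - 6 = -0.62

-0.62 dB


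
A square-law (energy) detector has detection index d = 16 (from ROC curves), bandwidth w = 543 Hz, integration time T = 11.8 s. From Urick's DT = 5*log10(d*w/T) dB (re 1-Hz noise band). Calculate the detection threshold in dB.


DT = 5*log10(d*w/T) = 5*log10(16 * 543 / 11.8) = 5*log10(736.27) = 14.34

14.34 dB


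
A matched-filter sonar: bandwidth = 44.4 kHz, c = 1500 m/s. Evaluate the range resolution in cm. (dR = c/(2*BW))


dR = c/(2*BW) = 1500 / (2 * 44.4e3) = 0.0169 m = 1.69 cm

1.69 cm


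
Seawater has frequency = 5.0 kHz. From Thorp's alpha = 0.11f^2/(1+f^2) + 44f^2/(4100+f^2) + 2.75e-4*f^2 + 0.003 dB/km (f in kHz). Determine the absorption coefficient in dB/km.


f^2 = 25.0
alpha = 0.11*25.0/(1+25.0) + 44*25.0/(4100+25.0) + 2.75e-4*25.0 + 0.003 = 0.382

0.382 dB/km


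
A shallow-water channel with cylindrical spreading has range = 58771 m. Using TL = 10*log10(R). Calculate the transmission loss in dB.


TL = 10*log10(58771) = 47.69

47.69 dB


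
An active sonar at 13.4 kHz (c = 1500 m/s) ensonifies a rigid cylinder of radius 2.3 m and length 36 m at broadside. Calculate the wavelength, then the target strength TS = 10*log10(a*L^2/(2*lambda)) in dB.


Step 1: lambda = c/f = 1500/13400 = 0.11194 m
Step 2: TS = 10*log10(a*L^2/(2*lambda)) = 10*log10(2.3*36^2/(2*0.11194)) = 41.24

41.24 dB


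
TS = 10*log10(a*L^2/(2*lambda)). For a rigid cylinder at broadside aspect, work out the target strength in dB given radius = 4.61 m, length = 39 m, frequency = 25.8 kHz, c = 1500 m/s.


lambda = 1500/25800 = 0.05814 m
TS = 10*log10(4.61*39^2/(2*0.05814)) = 47.8

47.8 dB


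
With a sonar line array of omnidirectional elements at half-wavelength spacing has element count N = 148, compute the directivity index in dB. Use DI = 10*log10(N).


21.7 dB


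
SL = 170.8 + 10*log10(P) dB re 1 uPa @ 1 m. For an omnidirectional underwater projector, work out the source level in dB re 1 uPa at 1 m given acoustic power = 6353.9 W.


208.83 dB


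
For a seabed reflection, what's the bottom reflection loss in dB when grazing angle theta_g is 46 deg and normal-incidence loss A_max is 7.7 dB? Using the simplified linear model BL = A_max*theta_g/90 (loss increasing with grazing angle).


BL = A_max * theta_g / 90 = 7.7 * 46 / 90 = 3.94

3.94 dB


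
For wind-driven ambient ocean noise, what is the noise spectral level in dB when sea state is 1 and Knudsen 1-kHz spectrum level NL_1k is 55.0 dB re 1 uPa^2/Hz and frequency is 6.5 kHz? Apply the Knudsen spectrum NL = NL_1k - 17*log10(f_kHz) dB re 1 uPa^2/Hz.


41.18 dB


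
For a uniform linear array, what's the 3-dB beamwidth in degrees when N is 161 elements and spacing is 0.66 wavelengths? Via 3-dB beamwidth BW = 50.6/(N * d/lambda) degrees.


0.48 deg


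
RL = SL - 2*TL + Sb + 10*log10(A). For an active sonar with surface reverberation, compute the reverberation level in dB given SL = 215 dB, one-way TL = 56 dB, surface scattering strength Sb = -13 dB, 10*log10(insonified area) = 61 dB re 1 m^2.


RL = SL - 2*TL + Sb + 10*log10(A) = 215 - 2*56 + (-13) + 61 = 151

151 dB


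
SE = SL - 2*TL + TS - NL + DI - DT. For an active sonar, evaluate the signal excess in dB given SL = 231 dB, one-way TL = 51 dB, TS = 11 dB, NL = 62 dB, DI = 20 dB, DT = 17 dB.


81 dB


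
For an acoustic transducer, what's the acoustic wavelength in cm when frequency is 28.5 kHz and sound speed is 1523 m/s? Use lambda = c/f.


lambda = c/f = 1523 / 28500 = 0.0534 m = 5.34 cm

5.34 cm


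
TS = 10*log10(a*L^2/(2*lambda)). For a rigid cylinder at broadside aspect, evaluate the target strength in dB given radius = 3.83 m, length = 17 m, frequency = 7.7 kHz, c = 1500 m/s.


lambda = 1500/7700 = 0.19481 m
TS = 10*log10(3.83*17^2/(2*0.19481)) = 34.53

34.53 dB


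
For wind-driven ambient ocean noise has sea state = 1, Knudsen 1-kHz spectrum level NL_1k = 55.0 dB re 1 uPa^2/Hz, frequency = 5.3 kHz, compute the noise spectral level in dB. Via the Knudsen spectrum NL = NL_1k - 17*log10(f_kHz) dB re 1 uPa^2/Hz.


42.69 dB


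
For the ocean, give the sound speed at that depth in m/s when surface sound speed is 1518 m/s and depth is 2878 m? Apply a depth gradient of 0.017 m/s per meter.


1566.926 m/s


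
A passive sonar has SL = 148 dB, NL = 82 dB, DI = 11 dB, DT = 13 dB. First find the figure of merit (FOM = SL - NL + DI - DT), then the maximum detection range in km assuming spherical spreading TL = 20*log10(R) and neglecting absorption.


Step 1: FOM = SL - NL + DI - DT = 148 - 82 + 11 - 13 = 64 dB
Step 2: at max range FOM = TL = 20*log10(R), so R = 10^(64/20) = 1584.89 m = 1.58 km

1.58 km


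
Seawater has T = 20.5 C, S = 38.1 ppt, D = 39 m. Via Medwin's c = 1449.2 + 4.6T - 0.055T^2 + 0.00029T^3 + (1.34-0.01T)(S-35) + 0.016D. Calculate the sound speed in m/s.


c = 1449.2 + 4.6*20.5 - 0.055*20.5^2 + 0.00029*20.5^3 + (1.34 - 0.01*20.5)*(38.1 - 35) + 0.016*39 = 1527.03

1527.03 m/s


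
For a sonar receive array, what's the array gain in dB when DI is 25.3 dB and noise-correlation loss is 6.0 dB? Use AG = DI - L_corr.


AG = DI - L_corr = 25.3 - 6.0 = 19.3

19.3 dB


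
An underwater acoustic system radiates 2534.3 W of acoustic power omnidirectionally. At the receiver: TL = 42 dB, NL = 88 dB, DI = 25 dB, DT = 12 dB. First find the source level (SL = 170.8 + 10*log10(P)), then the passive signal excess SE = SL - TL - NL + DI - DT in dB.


Step 1: SL = 170.8 + 10*log10(2534.3) = 204.84 dB
Step 2: SE = SL - TL - NL + DI - DT = 204.84 - 42 - 88 + 25 - 12 = 87.84

87.84 dB


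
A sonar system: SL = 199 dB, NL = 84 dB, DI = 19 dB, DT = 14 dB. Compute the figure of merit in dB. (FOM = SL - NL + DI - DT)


120 dB


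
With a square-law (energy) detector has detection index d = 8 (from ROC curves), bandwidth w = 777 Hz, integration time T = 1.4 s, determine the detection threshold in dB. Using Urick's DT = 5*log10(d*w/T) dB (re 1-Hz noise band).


18.24 dB


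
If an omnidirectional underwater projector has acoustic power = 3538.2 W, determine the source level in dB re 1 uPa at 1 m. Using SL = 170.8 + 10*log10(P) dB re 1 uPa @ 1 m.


206.29 dB


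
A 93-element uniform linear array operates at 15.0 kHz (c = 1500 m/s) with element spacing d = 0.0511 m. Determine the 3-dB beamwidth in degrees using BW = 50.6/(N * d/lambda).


Step 1: lambda = 1500/15000 = 0.1 m
Step 2: d/lambda = 0.0511/0.1 = 0.511
Step 3: BW = 50.6/(N * d/lambda) = 50.6/(93 * 0.511) = 1.06

1.06 deg


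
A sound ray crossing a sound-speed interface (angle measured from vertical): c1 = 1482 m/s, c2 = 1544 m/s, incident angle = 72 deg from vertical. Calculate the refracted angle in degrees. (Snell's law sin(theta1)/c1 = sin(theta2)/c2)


sin(theta2) = (c2/c1)*sin(theta1) = (1544/1482)*sin(72 deg) = 0.99084
theta2 = arcsin(0.99084) = 82.24

82.24 deg


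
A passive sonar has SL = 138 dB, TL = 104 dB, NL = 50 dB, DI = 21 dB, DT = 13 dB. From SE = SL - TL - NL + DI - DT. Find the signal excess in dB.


SE = SL - TL - NL + DI - DT = 138 - 104 - 50 + 21 - 13 = -8

-8 dB


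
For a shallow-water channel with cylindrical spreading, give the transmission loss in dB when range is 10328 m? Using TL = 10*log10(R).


TL = 10*log10(10328) = 40.14

40.14 dB


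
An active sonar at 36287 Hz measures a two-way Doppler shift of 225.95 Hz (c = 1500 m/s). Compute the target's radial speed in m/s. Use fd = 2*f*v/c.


4.67 m/s


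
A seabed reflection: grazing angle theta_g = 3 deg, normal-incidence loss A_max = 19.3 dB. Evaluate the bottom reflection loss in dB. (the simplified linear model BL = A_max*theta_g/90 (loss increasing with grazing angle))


BL = A_max * theta_g / 90 = 19.3 * 3 / 90 = 0.64

0.64 dB


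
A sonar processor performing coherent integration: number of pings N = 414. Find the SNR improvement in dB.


Gain = 10*log10(414) = 26.17

26.17 dB


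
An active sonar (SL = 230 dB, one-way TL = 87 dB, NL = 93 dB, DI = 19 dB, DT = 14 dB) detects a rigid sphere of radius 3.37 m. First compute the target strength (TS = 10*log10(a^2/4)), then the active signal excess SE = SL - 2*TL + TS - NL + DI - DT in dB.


Step 1: TS = 10*log10(3.37^2/4) = 4.53 dB
Step 2: SE = SL - 2*TL + TS - NL + DI - DT = 230 - 2*87 + (4.53) - 93 + 19 - 14 = -27.47

-27.47 dB


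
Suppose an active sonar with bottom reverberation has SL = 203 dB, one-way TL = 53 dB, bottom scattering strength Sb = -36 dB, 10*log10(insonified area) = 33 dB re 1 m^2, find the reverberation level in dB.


94 dB


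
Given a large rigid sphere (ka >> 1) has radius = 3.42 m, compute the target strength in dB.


TS = 10*log10(3.42^2 / 4) = 10*log10(2.9241) = 4.66

4.66 dB


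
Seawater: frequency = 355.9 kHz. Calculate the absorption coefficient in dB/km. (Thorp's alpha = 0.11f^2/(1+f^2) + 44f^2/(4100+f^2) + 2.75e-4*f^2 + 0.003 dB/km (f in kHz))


f^2 = 126664.81
alpha = 0.11*126664.81/(1+126664.81) + 44*126664.81/(4100+126664.81) + 2.75e-4*126664.81 + 0.003 = 77.566

77.566 dB/km


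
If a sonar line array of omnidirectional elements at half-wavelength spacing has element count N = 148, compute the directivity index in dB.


21.7 dB


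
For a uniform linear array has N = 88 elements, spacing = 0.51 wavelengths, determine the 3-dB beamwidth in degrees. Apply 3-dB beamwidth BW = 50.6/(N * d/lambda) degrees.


BW = 50.6 / (88 * 0.51) = 50.6 / 44.88 = 1.13

1.13 deg


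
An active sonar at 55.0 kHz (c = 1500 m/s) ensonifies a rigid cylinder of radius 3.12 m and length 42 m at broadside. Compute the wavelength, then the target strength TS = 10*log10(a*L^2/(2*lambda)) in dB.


Step 1: lambda = c/f = 1500/55000 = 0.02727 m
Step 2: TS = 10*log10(a*L^2/(2*lambda)) = 10*log10(3.12*42^2/(2*0.02727)) = 50.04

50.04 dB


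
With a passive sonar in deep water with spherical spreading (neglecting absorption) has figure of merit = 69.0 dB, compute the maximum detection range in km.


At max range FOM = TL, so 20*log10(R) = 69.0
R = 10^(69.0/20) = 2818.38 m = 2.82 km

2.82 km


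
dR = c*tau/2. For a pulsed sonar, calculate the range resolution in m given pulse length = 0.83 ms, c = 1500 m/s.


dR = c*tau/2 = 1500 * 0.83e-3 / 2 = 0.6225

0.6225 m


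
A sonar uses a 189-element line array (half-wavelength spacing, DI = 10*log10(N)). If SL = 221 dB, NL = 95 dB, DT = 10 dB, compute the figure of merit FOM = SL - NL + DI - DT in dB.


138.76 dB


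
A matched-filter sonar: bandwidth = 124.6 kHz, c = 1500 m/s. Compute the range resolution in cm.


dR = c/(2*BW) = 1500 / (2 * 124.6e3) = 0.006 m = 0.6 cm

0.6 cm


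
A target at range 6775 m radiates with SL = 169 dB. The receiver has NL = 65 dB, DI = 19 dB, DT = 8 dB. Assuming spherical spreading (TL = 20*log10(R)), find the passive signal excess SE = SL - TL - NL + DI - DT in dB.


38.38 dB


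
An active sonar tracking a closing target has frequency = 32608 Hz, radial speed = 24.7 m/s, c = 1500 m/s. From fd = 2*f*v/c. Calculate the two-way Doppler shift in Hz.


fd = 2*f*v/c = 2 * 32608 * 24.7 / 1500 = 1073.89

1073.89 Hz


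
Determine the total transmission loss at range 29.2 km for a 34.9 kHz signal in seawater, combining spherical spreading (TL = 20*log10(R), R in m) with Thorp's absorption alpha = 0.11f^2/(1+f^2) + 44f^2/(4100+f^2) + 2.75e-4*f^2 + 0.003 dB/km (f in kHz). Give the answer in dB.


Step 1 (Thorp): alpha = 0.11*1218.01/(1+1218.01) + 44*1218.01/(4100+1218.01) + 2.75e-4*1218.01 + 0.003 = 10.5254 dB/km
Step 2: TL_spread = 20*log10(29200) = 89.31 dB
Step 3: TL_abs = alpha*R = 10.5254 * 29.2 = 307.34 dB
Step 4: TL_total = 89.31 + 307.34 = 396.65

396.65 dB


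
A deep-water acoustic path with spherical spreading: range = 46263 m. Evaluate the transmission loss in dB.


TL = 20*log10(46263) = 93.3

93.3 dB


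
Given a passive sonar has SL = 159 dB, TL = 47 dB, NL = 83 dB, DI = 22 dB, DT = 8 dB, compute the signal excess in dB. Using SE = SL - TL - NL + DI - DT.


SE = SL - TL - NL + DI - DT = 159 - 47 - 83 + 22 - 8 = 43

43 dB


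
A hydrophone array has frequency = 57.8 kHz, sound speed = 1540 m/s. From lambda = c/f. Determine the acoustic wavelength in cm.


2.66 cm


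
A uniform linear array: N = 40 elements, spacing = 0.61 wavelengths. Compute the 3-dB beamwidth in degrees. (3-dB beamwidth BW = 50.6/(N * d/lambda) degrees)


BW = 50.6 / (40 * 0.61) = 50.6 / 24.4 = 2.07

2.07 deg


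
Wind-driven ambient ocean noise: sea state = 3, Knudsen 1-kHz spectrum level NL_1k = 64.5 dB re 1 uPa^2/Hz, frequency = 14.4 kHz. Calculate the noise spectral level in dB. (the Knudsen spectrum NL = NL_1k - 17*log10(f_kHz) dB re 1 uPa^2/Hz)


NL = NL_1k - 17*log10(f_kHz) = 64.5 - 17*log10(14.4) = 64.5 - (19.69) = 44.81

44.81 dB


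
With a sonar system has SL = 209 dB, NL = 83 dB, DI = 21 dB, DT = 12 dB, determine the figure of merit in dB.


FOM = SL - NL + DI - DT = 209 - 83 + 21 - 12 = 135

135 dB


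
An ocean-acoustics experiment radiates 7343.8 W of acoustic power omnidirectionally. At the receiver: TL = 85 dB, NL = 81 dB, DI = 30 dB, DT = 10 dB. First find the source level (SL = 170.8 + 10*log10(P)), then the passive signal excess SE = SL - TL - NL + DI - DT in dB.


Step 1: SL = 170.8 + 10*log10(7343.8) = 209.46 dB
Step 2: SE = SL - TL - NL + DI - DT = 209.46 - 85 - 81 + 30 - 10 = 63.46

63.46 dB


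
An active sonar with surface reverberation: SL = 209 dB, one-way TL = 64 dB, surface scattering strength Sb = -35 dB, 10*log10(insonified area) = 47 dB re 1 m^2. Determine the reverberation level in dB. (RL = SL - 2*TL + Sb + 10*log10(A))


RL = SL - 2*TL + Sb + 10*log10(A) = 209 - 2*64 + (-35) + 47 = 93

93 dB


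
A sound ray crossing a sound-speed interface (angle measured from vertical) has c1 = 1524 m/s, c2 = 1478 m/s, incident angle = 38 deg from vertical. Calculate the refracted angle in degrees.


36.66 deg


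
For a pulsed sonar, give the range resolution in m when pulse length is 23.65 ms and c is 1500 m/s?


17.7375 m


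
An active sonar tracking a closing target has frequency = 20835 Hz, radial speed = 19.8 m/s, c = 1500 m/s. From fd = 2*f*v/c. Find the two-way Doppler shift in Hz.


550.04 Hz


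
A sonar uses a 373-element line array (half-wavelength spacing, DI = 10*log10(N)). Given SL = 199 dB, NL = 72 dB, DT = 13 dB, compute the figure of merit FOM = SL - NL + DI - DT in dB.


Step 1: DI = 10*log10(373) = 25.72 dB
Step 2: FOM = SL - NL + DI - DT = 199 - 72 + 25.72 - 13 = 139.72

139.72 dB


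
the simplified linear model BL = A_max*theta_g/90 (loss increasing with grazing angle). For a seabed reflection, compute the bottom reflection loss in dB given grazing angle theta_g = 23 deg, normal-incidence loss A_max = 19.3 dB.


BL = A_max * theta_g / 90 = 19.3 * 23 / 90 = 4.93

4.93 dB


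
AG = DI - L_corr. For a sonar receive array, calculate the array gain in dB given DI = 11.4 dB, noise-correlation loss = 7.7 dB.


AG = DI - L_corr = 11.4 - 7.7 = 3.7

3.7 dB


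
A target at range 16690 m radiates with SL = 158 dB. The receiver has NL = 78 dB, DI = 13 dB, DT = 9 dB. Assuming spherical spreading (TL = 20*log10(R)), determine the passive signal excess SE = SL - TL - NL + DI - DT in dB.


Step 1: TL = 20*log10(16690) = 84.45 dB
Step 2: SE = 158 - 84.45 - 78 + 13 - 9 = -0.45

-0.45 dB


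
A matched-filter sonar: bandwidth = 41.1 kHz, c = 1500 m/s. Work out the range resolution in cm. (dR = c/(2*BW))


dR = c/(2*BW) = 1500 / (2 * 41.1e3) = 0.0182 m = 1.82 cm

1.82 cm


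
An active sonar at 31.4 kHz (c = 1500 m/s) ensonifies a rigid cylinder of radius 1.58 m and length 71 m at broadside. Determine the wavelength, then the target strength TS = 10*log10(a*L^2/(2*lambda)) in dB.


Step 1: lambda = c/f = 1500/31400 = 0.04777 m
Step 2: TS = 10*log10(a*L^2/(2*lambda)) = 10*log10(1.58*71^2/(2*0.04777)) = 49.21

49.21 dB


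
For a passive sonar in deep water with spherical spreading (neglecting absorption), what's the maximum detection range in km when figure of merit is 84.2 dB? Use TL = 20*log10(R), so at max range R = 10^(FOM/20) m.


At max range FOM = TL, so 20*log10(R) = 84.2
R = 10^(84.2/20) = 16218.1 m = 16.22 km

16.22 km


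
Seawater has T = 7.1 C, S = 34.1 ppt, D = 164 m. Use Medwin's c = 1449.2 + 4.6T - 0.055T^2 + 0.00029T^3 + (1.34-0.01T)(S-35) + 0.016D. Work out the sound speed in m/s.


1480.67 m/s


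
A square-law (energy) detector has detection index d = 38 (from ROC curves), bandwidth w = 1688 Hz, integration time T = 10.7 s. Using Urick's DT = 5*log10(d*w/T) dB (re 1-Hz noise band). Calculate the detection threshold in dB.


18.89 dB


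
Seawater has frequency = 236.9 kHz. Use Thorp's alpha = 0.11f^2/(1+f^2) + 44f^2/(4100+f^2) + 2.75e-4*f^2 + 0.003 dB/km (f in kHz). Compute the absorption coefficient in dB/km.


f^2 = 56121.61
alpha = 0.11*56121.61/(1+56121.61) + 44*56121.61/(4100+56121.61) + 2.75e-4*56121.61 + 0.003 = 56.551

56.551 dB/km


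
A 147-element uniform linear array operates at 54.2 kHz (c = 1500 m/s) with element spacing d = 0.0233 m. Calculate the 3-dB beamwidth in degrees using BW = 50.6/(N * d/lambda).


Step 1: lambda = 1500/54200 = 0.02768 m
Step 2: d/lambda = 0.0233/0.02768 = 0.8418
Step 3: BW = 50.6/(N * d/lambda) = 50.6/(147 * 0.8418) = 0.41

0.41 deg


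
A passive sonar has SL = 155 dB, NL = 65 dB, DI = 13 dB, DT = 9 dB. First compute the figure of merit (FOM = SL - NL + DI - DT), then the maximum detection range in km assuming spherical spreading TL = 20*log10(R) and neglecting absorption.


Step 1: FOM = SL - NL + DI - DT = 155 - 65 + 13 - 9 = 94 dB
Step 2: at max range FOM = TL = 20*log10(R), so R = 10^(94/20) = 50118.72 m = 50.12 km

50.12 km


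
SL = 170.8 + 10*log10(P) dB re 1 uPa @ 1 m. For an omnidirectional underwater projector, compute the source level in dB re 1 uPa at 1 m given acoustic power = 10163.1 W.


SL = 170.8 + 10*log10(10163.1) = 170.8 + 40.07 = 210.87

210.87 dB


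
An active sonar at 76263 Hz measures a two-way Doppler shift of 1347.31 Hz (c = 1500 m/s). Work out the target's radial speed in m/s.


From fd = 2*f*v/c, v = c*fd/(2*f) = 1500 * 1347.31 / (2*76263) = 13.25

13.25 m/s


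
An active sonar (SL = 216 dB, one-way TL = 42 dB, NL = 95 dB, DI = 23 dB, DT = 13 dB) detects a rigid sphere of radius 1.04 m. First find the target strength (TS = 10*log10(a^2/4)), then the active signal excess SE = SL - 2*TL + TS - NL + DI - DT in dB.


Step 1: TS = 10*log10(1.04^2/4) = -5.68 dB
Step 2: SE = SL - 2*TL + TS - NL + DI - DT = 216 - 2*42 + (-5.68) - 95 + 23 - 13 = 41.32

41.32 dB


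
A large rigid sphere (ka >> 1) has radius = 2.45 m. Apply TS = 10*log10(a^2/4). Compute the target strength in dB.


1.76 dB


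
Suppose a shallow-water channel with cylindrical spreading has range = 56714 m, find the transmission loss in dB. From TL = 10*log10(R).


47.54 dB


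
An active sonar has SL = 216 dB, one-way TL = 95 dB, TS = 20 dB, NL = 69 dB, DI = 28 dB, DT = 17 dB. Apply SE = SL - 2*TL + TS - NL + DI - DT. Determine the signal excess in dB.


SE = SL - 2*TL + TS - NL + DI - DT = 216 - 2*95 + (20) - 69 + 28 - 17 = -12

-12 dB


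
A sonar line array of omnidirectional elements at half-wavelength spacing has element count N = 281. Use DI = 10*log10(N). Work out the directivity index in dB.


DI = 10*log10(281) = 24.49

24.49 dB


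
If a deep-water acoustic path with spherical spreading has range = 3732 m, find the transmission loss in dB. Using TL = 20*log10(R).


TL = 20*log10(3732) = 71.44

71.44 dB


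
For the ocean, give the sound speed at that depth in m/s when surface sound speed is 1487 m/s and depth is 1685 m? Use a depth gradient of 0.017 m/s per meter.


c = 1487 + 0.017 * 1685 = 1515.645

1515.645 m/s


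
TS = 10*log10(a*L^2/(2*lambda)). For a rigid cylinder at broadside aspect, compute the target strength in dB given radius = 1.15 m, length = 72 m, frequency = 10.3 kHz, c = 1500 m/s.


43.11 dB


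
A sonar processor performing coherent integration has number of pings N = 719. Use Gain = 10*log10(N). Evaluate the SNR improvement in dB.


28.57 dB


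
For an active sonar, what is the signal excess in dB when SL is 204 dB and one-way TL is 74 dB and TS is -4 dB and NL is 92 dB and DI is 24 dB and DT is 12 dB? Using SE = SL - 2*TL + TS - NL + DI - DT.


-28 dB


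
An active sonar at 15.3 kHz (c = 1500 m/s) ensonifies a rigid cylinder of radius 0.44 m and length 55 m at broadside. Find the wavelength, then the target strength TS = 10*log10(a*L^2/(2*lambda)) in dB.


Step 1: lambda = c/f = 1500/15300 = 0.09804 m
Step 2: TS = 10*log10(a*L^2/(2*lambda)) = 10*log10(0.44*55^2/(2*0.09804)) = 38.32

38.32 dB


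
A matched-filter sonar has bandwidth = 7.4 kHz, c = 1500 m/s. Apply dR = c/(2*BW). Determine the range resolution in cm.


dR = c/(2*BW) = 1500 / (2 * 7.4e3) = 0.1014 m = 10.14 cm

10.14 cm


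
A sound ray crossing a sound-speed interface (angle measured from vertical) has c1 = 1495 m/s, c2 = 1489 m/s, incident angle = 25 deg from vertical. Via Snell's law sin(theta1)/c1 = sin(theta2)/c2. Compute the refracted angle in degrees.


24.89 deg


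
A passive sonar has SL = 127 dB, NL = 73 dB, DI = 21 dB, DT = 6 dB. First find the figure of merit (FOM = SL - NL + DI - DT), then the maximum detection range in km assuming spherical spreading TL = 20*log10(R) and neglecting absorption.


Step 1: FOM = SL - NL + DI - DT = 127 - 73 + 21 - 6 = 69 dB
Step 2: at max range FOM = TL = 20*log10(R), so R = 10^(69/20) = 2818.38 m = 2.82 km

2.82 km


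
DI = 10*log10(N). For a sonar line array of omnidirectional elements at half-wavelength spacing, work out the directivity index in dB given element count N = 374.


DI = 10*log10(374) = 25.73

25.73 dB


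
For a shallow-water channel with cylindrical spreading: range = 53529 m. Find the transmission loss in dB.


47.29 dB


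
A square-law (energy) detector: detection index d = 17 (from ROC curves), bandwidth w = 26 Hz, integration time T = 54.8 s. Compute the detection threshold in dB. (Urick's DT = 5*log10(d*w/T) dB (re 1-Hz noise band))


DT = 5*log10(d*w/T) = 5*log10(17 * 26 / 54.8) = 5*log10(8.07) = 4.53

4.53 dB


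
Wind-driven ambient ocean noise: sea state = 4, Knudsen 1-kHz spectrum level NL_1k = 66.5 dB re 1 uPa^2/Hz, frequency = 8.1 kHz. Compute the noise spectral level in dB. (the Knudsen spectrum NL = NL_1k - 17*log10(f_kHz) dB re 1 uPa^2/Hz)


NL = NL_1k - 17*log10(f_kHz) = 66.5 - 17*log10(8.1) = 66.5 - (15.44) = 51.06

51.06 dB


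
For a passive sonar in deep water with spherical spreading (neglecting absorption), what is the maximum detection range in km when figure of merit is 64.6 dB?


At max range FOM = TL, so 20*log10(R) = 64.6
R = 10^(64.6/20) = 1698.24 m = 1.7 km

1.7 km


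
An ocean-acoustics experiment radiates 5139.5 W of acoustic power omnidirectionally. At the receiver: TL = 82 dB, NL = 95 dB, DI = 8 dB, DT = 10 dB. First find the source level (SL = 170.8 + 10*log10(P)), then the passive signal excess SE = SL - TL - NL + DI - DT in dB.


Step 1: SL = 170.8 + 10*log10(5139.5) = 207.91 dB
Step 2: SE = SL - TL - NL + DI - DT = 207.91 - 82 - 95 + 8 - 10 = 28.91

28.91 dB


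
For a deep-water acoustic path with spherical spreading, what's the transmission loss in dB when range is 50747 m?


TL = 20*log10(50747) = 94.11

94.11 dB


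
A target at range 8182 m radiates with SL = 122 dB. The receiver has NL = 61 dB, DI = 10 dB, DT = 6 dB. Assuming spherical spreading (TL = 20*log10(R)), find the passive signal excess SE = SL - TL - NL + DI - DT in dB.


Step 1: TL = 20*log10(8182) = 78.26 dB
Step 2: SE = 122 - 78.26 - 61 + 10 - 6 = -13.26

-13.26 dB


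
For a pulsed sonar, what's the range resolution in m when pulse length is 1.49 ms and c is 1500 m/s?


dR = c*tau/2 = 1500 * 1.49e-3 / 2 = 1.1175

1.1175 m


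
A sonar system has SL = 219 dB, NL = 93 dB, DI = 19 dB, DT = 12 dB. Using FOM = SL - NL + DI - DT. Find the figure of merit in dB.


FOM = SL - NL + DI - DT = 219 - 93 + 19 - 12 = 133

133 dB


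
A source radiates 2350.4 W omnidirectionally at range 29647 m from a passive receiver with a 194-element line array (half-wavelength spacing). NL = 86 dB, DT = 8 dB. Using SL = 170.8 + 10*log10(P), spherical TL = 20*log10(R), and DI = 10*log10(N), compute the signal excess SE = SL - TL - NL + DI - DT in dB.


Step 1: SL = 170.8 + 10*log10(2350.4) = 204.51 dB
Step 2: TL = 20*log10(29647) = 89.44 dB
Step 3: DI = 10*log10(194) = 22.88 dB
Step 4: SE = SL - TL - NL + DI - DT = 204.51 - 89.44 - 86 + 22.88 - 8 = 43.95

43.95 dB


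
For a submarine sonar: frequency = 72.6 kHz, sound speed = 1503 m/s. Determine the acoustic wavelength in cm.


lambda = c/f = 1503 / 72600 = 0.0207 m = 2.07 cm

2.07 cm


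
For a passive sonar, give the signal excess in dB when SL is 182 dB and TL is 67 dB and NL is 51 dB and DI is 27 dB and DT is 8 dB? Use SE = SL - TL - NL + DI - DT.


SE = SL - TL - NL + DI - DT = 182 - 67 - 51 + 27 - 8 = 83

83 dB


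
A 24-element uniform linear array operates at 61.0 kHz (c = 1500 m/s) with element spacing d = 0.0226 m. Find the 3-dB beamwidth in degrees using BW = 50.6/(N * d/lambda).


Step 1: lambda = 1500/61000 = 0.02459 m
Step 2: d/lambda = 0.0226/0.02459 = 0.9191
Step 3: BW = 50.6/(N * d/lambda) = 50.6/(24 * 0.9191) = 2.29

2.29 deg


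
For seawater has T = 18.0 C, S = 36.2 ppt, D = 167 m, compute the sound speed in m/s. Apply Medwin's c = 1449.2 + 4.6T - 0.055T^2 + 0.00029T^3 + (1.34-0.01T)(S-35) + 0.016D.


c = 1449.2 + 4.6*18.0 - 0.055*18.0^2 + 0.00029*18.0^3 + (1.34 - 0.01*18.0)*(36.2 - 35) + 0.016*167 = 1519.94

1519.94 m/s


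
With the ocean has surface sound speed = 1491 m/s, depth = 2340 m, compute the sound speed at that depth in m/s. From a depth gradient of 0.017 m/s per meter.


c = 1491 + 0.017 * 2340 = 1530.78

1530.78 m/s


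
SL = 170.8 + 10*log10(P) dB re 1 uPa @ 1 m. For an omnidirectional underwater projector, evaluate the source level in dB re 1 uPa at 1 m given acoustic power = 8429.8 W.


SL = 170.8 + 10*log10(8429.8) = 170.8 + 39.26 = 210.06

210.06 dB


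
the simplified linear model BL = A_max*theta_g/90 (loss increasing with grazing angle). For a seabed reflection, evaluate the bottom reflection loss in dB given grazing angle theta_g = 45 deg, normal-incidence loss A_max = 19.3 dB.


9.65 dB


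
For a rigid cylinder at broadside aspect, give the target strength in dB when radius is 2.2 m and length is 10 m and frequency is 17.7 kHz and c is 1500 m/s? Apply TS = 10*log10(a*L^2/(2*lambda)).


lambda = 1500/17700 = 0.08475 m
TS = 10*log10(2.2*10^2/(2*0.08475)) = 31.13

31.13 dB


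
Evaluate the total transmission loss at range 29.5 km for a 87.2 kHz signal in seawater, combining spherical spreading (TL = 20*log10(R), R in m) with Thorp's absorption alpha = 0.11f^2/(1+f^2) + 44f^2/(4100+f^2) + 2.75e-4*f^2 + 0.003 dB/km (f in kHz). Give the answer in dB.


Step 1 (Thorp): alpha = 0.11*7603.84/(1+7603.84) + 44*7603.84/(4100+7603.84) + 2.75e-4*7603.84 + 0.003 = 30.7903 dB/km
Step 2: TL_spread = 20*log10(29500) = 89.4 dB
Step 3: TL_abs = alpha*R = 30.7903 * 29.5 = 908.31 dB
Step 4: TL_total = 89.4 + 908.31 = 997.71

997.71 dB


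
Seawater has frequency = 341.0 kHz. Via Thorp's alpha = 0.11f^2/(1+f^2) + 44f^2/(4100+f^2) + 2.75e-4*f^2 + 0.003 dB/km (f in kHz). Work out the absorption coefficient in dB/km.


f^2 = 116281.0
alpha = 0.11*116281.0/(1+116281.0) + 44*116281.0/(4100+116281.0) + 2.75e-4*116281.0 + 0.003 = 74.592

74.592 dB/km


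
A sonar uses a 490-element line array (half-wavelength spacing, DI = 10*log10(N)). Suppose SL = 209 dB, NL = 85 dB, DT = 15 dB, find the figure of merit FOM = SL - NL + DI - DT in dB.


Step 1: DI = 10*log10(490) = 26.9 dB
Step 2: FOM = SL - NL + DI - DT = 209 - 85 + 26.9 - 15 = 135.9

135.9 dB


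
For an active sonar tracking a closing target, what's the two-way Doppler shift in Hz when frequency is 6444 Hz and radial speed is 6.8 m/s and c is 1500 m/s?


fd = 2*f*v/c = 2 * 6444 * 6.8 / 1500 = 58.43

58.43 Hz


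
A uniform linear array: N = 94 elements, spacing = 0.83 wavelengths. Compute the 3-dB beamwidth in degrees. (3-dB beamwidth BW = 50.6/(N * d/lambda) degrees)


BW = 50.6 / (94 * 0.83) = 50.6 / 78.02 = 0.65

0.65 deg


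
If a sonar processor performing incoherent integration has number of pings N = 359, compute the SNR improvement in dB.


12.78 dB


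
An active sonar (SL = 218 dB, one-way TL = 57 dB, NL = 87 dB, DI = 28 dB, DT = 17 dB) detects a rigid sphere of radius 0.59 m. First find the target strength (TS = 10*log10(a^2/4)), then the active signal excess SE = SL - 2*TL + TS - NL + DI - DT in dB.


Step 1: TS = 10*log10(0.59^2/4) = -10.6 dB
Step 2: SE = SL - 2*TL + TS - NL + DI - DT = 218 - 2*57 + (-10.6) - 87 + 28 - 17 = 17.4

17.4 dB


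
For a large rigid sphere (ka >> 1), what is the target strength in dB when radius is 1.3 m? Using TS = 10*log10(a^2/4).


-3.74 dB


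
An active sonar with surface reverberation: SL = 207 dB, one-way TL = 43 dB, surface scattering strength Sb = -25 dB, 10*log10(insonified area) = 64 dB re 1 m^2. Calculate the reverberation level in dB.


RL = SL - 2*TL + Sb + 10*log10(A) = 207 - 2*43 + (-25) + 64 = 160

160 dB
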